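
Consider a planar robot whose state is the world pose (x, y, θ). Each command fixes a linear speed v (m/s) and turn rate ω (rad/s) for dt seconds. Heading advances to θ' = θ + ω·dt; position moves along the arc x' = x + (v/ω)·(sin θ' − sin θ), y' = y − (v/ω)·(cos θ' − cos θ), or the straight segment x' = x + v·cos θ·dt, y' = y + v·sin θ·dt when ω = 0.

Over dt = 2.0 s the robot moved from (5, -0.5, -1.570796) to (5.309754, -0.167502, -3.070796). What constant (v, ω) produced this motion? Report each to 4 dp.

v = -0.2500, ω = -0.7500

Δθ = -3.070796 − -1.570796 = -1.500000
ω = Δθ/dt = -1.500000/2.0 = -0.7500
R = −Δy/(cos θ' − cos θ) = 0.3333
v = R·ω = 0.3333·-0.7500 = -0.2500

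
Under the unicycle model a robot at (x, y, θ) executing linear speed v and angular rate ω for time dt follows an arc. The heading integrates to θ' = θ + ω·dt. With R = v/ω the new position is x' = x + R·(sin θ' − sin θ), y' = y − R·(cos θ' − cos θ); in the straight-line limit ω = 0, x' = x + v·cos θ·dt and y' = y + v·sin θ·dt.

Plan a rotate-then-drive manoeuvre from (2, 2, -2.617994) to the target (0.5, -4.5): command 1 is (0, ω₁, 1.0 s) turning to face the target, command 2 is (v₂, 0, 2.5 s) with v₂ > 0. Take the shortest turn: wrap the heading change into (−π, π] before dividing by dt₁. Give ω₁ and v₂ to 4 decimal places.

ω₁ = 0.8204, v₂ = 2.6683

heading to target = atan2(-4.5−2, 0.5−2) = -1.7976
Δθ = wrap(-1.7976 − -2.6180) = 0.8204; ω₁ = Δθ/dt₁ = 0.8204
distance = √((0.5−2)² + (-4.5−2)²) = 6.6708; v₂ = distance/dt₂ = 2.6683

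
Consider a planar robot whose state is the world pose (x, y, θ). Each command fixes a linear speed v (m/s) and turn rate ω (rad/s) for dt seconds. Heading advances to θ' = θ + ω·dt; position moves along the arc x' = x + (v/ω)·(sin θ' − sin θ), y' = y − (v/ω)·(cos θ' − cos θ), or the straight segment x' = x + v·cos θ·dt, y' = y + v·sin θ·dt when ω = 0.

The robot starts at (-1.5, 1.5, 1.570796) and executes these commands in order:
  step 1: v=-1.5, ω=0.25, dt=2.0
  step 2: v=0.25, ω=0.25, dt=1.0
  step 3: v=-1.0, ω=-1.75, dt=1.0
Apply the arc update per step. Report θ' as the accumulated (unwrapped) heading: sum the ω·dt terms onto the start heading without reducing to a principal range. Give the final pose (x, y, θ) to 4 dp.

step 1: θ'=2.0708 (R=-6.0000) → pose (-0.7655, -1.3766, 2.0708)
step 2: θ'=2.3208 (R=1.0000) → pose (-0.9114, -1.1743, 2.3208)
step 3: θ'=0.5708 (R=0.5714) → pose (-1.0208, -2.0447, 0.5708)

(-1.0208, -2.0447, 0.5708)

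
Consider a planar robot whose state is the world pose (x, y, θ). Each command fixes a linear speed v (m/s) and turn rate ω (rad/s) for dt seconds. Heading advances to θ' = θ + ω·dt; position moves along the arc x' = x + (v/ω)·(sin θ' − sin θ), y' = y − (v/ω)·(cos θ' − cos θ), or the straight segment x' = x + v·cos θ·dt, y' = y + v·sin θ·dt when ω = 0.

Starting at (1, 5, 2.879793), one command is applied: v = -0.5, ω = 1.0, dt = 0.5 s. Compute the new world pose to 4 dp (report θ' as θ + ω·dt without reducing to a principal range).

(1.2474, 4.9971, 3.3798)

θ' = 2.8798 + 1.0·0.5 = 3.3798
R = v/ω = -0.5/1.0 = -0.5000
x' = 1 + -0.5000·(sin 3.3798 − sin 2.8798) = 1.2474
y' = 5 − -0.5000·(cos 3.3798 − cos 2.8798) = 4.9971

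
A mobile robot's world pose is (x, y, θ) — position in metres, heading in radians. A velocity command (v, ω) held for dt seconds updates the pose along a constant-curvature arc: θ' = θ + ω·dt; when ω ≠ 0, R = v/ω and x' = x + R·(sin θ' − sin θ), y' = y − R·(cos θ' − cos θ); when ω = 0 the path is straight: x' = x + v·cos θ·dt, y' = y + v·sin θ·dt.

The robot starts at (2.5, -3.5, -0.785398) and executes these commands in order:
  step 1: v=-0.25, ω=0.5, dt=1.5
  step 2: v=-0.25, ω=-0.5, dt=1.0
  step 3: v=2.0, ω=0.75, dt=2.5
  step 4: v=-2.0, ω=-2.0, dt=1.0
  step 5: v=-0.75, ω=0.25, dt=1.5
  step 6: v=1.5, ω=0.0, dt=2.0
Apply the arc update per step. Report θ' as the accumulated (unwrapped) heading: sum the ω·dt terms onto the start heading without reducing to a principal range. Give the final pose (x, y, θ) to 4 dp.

(6.1791, -2.4976, -0.2854)

step 1: θ'=-0.0354 (R=-0.5000) → pose (2.1641, -3.3539, -0.0354)
step 2: θ'=-0.5354 (R=0.5000) → pose (1.9267, -3.2842, -0.5354)
step 3: θ'=1.3396 (R=2.6667) → pose (5.8830, -1.6017, 1.3396)
step 4: θ'=-0.6604 (R=1.0000) → pose (4.2961, -2.1624, -0.6604)
step 5: θ'=-0.2854 (R=-3.0000) → pose (3.3005, -1.6529, -0.2854)
step 6: θ'=-0.2854 (straight) → pose (6.1791, -2.4976, -0.2854)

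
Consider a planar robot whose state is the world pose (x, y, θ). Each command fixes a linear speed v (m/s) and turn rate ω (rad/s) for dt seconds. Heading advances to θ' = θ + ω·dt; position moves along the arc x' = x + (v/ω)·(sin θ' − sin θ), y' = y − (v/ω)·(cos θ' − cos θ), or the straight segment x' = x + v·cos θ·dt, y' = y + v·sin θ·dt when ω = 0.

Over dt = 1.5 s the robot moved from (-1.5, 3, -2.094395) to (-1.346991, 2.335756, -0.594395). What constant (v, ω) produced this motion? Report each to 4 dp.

v = 0.5000, ω = 1.0000

Δθ = -0.594395 − -2.094395 = 1.500000
ω = Δθ/dt = 1.500000/1.5 = 1.0000
R = −Δy/(cos θ' − cos θ) = 0.5000
v = R·ω = 0.5000·1.0000 = 0.5000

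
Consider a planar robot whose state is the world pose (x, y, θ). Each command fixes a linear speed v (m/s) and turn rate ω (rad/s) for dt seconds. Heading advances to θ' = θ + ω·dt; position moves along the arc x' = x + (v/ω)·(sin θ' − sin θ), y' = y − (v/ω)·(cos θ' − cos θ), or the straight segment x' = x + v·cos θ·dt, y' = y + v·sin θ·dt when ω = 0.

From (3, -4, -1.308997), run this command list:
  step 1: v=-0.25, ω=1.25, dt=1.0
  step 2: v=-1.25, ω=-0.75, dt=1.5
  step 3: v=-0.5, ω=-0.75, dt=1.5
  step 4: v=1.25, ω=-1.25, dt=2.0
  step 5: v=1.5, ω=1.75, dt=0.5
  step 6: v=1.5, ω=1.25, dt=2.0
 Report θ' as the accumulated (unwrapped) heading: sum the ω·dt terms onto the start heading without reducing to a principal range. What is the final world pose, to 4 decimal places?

(-2.5234, -1.6692, -1.4340)

step 1: θ'=-0.0590 (R=-0.2000) → pose (2.8186, -3.8521, -0.0590)
step 2: θ'=-1.1840 (R=1.6667) → pose (1.3733, -2.8171, -1.1840)
step 3: θ'=-2.3090 (R=0.6667) → pose (1.4976, -2.1169, -2.3090)
step 4: θ'=-4.8090 (R=-1.0000) → pose (-0.2374, -1.3475, -4.8090)
step 5: θ'=-3.9340 (R=0.8571) → pose (-0.4802, -0.6630, -3.9340)
step 6: θ'=-1.4340 (R=1.2000) → pose (-2.5234, -1.6692, -1.4340)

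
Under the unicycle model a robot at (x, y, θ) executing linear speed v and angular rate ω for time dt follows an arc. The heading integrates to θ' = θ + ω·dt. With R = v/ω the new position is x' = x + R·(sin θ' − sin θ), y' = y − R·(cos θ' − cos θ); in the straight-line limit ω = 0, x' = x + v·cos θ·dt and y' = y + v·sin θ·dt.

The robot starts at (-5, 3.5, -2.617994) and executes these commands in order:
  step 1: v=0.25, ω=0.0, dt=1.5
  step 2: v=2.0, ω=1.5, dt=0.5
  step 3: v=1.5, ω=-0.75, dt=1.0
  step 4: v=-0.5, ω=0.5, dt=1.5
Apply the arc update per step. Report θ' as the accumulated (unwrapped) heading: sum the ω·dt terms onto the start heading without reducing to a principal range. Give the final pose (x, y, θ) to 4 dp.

(-6.3891, 1.9751, -1.8680)

step 1: θ'=-2.6180 (straight) → pose (-5.3248, 3.3125, -2.6180)
step 2: θ'=-1.8680 (R=1.3333) → pose (-5.9330, 2.5483, -1.8680)
step 3: θ'=-2.6180 (R=-2.0000) → pose (-6.8453, 1.4019, -2.6180)
step 4: θ'=-1.8680 (R=-1.0000) → pose (-6.3891, 1.9751, -1.8680)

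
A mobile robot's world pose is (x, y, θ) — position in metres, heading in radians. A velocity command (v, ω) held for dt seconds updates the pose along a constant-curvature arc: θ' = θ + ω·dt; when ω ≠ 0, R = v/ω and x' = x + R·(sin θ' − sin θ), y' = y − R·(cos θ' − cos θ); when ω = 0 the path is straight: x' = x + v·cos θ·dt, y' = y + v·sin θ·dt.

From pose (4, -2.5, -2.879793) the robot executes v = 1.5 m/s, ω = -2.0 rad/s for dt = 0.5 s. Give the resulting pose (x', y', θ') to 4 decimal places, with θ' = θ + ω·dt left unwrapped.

θ' = -2.8798 + -2.0·0.5 = -3.8798
R = v/ω = 1.5/-2.0 = -0.7500
x' = 4 + -0.7500·(sin -3.8798 − sin -2.8798) = 3.3012
y' = -2.5 − -0.7500·(cos -3.8798 − cos -2.8798) = -2.3303

(3.3012, -2.3303, -3.8798)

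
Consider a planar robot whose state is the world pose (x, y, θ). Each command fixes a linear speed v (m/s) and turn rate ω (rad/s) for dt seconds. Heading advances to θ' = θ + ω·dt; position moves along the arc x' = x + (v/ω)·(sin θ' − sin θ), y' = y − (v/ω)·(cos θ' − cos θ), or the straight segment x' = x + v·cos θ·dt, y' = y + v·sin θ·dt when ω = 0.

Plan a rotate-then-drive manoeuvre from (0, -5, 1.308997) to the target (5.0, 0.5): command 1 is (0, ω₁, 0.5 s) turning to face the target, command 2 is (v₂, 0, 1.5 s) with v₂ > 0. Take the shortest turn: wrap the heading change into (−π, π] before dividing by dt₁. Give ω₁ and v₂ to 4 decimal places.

heading to target = atan2(0.5−-5, 5−0) = 0.8330
Δθ = wrap(0.8330 − 1.3090) = -0.4760; ω₁ = Δθ/dt₁ = -0.9520
distance = √((5−0)² + (0.5−-5)²) = 7.4330; v₂ = distance/dt₂ = 4.9554

ω₁ = -0.9520, v₂ = 4.9554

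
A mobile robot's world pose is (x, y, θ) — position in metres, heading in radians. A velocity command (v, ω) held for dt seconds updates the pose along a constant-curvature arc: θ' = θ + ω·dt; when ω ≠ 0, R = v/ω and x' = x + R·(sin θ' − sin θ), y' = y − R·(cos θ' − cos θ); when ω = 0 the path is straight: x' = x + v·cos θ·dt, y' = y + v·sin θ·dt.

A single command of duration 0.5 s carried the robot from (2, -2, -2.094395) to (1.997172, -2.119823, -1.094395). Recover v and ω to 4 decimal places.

v = 0.2500, ω = 2.0000

Δθ = -1.094395 − -2.094395 = 1.000000
ω = Δθ/dt = 1.000000/0.5 = 2.0000
R = −Δy/(cos θ' − cos θ) = 0.1250
v = R·ω = 0.1250·2.0000 = 0.2500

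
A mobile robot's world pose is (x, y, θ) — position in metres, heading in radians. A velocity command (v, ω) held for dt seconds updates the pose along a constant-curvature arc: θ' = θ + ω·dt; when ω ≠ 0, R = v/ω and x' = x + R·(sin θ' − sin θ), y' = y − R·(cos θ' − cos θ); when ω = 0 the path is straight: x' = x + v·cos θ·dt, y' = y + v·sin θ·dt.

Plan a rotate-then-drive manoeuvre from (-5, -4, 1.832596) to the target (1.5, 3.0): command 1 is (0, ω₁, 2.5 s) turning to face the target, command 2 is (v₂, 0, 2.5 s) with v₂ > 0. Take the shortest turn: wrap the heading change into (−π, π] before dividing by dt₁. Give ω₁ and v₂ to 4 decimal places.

ω₁ = -0.4041, v₂ = 3.8210

heading to target = atan2(3−-4, 1.5−-5) = 0.8224
Δθ = wrap(0.8224 − 1.8326) = -1.0102; ω₁ = Δθ/dt₁ = -0.4041
distance = √((1.5−-5)² + (3−-4)²) = 9.5525; v₂ = distance/dt₂ = 3.8210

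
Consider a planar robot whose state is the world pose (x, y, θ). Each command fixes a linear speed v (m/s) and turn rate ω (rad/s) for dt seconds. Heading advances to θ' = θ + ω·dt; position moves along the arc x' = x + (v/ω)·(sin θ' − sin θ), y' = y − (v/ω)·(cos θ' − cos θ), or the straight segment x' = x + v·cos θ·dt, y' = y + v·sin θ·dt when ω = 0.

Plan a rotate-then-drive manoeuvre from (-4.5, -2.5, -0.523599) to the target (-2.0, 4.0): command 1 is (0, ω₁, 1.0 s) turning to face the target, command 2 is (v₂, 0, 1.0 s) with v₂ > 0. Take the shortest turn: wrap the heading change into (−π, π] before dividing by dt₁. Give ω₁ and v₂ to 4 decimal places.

ω₁ = 1.7272, v₂ = 6.9642

heading to target = atan2(4−-2.5, -2−-4.5) = 1.2036
Δθ = wrap(1.2036 − -0.5236) = 1.7272; ω₁ = Δθ/dt₁ = 1.7272
distance = √((-2−-4.5)² + (4−-2.5)²) = 6.9642; v₂ = distance/dt₂ = 6.9642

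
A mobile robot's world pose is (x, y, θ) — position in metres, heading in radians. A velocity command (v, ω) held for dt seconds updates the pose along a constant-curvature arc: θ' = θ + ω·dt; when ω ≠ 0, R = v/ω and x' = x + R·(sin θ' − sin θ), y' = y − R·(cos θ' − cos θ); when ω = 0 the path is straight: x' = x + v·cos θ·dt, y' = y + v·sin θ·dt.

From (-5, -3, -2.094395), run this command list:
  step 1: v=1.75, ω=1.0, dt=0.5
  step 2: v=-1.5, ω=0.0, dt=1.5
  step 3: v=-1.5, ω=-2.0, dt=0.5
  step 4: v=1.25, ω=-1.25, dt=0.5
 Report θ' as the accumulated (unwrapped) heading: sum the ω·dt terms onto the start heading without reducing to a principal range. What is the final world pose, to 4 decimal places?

(-5.4193, -1.1045, -3.2194)

step 1: θ'=-1.5944 (R=1.7500) → pose (-5.2340, -3.8337, -1.5944)
step 2: θ'=-1.5944 (straight) → pose (-5.1809, -1.5843, -1.5944)
step 3: θ'=-2.5944 (R=0.7500) → pose (-4.8213, -0.9615, -2.5944)
step 4: θ'=-3.2194 (R=-1.0000) → pose (-5.4193, -1.1045, -3.2194)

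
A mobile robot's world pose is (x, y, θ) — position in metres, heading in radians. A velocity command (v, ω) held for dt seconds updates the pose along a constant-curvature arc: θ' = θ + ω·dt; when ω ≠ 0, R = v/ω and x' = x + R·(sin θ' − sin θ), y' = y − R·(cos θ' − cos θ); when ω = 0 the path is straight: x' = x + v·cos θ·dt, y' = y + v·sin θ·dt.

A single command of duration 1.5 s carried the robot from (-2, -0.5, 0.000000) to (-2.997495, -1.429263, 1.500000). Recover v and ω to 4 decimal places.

v = -1.0000, ω = 1.0000

Δθ = 1.500000 − 0.000000 = 1.500000
ω = Δθ/dt = 1.500000/1.5 = 1.0000
R = Δx/(sin θ' − sin θ) = -1.0000
v = R·ω = -1.0000·1.0000 = -1.0000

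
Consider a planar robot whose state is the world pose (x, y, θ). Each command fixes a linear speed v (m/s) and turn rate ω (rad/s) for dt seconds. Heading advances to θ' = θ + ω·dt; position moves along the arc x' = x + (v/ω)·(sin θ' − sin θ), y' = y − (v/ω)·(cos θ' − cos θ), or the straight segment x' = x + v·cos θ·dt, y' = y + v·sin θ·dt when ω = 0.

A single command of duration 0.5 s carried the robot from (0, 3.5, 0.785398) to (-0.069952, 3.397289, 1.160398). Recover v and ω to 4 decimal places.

Δθ = 1.160398 − 0.785398 = 0.375000
ω = Δθ/dt = 0.375000/0.5 = 0.7500
R = −Δy/(cos θ' − cos θ) = -0.3333
v = R·ω = -0.3333·0.7500 = -0.2500

v = -0.2500, ω = 0.7500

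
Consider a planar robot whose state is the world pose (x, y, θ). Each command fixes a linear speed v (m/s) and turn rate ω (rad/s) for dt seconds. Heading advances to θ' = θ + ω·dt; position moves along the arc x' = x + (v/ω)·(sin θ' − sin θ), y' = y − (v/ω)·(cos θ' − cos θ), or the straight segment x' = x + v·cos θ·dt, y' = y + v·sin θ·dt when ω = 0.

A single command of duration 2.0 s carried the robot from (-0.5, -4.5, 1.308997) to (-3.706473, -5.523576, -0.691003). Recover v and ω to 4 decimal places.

v = -2.0000, ω = -1.0000

Δθ = -0.691003 − 1.308997 = -2.000000
ω = Δθ/dt = -2.000000/2.0 = -1.0000
R = Δx/(sin θ' − sin θ) = 2.0000
v = R·ω = 2.0000·-1.0000 = -2.0000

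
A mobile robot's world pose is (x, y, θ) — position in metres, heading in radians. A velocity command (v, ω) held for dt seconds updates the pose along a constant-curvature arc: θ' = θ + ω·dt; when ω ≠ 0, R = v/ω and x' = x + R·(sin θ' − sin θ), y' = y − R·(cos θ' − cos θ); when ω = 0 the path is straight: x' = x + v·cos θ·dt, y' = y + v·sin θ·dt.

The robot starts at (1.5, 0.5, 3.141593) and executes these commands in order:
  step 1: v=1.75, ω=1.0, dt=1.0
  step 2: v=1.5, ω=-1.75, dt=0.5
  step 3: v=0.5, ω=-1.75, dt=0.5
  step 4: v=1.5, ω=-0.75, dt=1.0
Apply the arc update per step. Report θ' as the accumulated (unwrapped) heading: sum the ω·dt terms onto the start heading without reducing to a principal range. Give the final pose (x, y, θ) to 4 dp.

step 1: θ'=4.1416 (R=1.7500) → pose (0.0274, -0.3045, 4.1416)
step 2: θ'=3.2666 (R=-0.8571) → pose (-0.5870, -0.6918, 3.2666)
step 3: θ'=2.3916 (R=-0.2857) → pose (-0.8173, -0.6174, 2.3916)
step 4: θ'=1.6416 (R=-2.0000) → pose (-1.4491, 0.7045, 1.6416)

(-1.4491, 0.7045, 1.6416)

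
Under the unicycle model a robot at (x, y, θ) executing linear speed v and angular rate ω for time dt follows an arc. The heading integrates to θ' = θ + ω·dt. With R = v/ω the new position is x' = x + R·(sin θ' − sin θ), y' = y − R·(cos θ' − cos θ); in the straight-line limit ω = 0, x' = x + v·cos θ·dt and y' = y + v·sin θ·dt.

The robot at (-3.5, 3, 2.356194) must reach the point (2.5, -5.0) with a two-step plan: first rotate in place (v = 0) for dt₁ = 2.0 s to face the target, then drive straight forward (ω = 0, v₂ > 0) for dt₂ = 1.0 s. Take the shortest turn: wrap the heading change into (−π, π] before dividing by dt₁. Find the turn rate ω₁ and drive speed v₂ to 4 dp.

heading to target = atan2(-5−3, 2.5−-3.5) = -0.9273
Δθ = wrap(-0.9273 − 2.3562) = 2.9997; ω₁ = Δθ/dt₁ = 1.4998
distance = √((2.5−-3.5)² + (-5−3)²) = 10.0000; v₂ = distance/dt₂ = 10.0000

ω₁ = 1.4998, v₂ = 10.0000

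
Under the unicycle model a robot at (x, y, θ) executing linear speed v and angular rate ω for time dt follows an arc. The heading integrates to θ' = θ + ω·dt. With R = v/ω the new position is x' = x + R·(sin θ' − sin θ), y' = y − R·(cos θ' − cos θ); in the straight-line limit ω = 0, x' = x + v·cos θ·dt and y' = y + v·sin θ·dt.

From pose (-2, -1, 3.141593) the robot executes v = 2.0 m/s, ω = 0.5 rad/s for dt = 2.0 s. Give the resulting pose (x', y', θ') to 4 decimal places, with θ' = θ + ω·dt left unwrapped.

(-5.3659, -2.8388, 4.1416)

θ' = 3.1416 + 0.5·2.0 = 4.1416
R = v/ω = 2.0/0.5 = 4.0000
x' = -2 + 4.0000·(sin 4.1416 − sin 3.1416) = -5.3659
y' = -1 − 4.0000·(cos 4.1416 − cos 3.1416) = -2.8388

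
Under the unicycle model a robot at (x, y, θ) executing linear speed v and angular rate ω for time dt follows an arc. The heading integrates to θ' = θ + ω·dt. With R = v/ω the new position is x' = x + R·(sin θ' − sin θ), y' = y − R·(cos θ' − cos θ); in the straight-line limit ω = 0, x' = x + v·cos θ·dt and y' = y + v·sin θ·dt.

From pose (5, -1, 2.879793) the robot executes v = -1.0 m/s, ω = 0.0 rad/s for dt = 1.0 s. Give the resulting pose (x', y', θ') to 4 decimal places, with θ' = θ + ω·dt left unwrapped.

(5.9659, -1.2588, 2.8798)

θ' = 2.8798 + 0.0·1.0 = 2.8798
ω = 0 → straight: x' = 5 + -1.0·cos(2.8798)·1.0 = 5.9659
y' = -1 + -1.0·sin(2.8798)·1.0 = -1.2588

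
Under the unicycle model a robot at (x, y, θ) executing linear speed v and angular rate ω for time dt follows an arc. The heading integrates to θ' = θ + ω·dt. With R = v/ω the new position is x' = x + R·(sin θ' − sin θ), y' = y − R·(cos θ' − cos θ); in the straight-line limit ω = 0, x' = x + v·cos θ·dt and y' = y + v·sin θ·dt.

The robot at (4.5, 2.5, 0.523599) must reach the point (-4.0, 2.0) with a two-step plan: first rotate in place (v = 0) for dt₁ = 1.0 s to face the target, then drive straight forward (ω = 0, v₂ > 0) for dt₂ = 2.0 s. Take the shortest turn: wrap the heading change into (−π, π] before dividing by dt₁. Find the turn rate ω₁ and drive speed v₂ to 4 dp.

ω₁ = 2.6767, v₂ = 4.2573

heading to target = atan2(2−2.5, -4−4.5) = -3.0828
Δθ = wrap(-3.0828 − 0.5236) = 2.6767; ω₁ = Δθ/dt₁ = 2.6767
distance = √((-4−4.5)² + (2−2.5)²) = 8.5147; v₂ = distance/dt₂ = 4.2573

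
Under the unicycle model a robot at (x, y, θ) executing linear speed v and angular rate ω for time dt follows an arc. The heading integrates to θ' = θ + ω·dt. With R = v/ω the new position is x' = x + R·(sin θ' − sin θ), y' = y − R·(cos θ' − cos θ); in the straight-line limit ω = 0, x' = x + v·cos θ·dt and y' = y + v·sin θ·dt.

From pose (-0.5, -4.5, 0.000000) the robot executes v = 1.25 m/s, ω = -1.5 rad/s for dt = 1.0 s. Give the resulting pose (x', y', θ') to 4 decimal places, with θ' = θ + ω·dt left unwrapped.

θ' = 0.0000 + -1.5·1.0 = -1.5000
R = v/ω = 1.25/-1.5 = -0.8333
x' = -0.5 + -0.8333·(sin -1.5000 − sin 0.0000) = 0.3312
y' = -4.5 − -0.8333·(cos -1.5000 − cos 0.0000) = -5.2744

(0.3312, -5.2744, -1.5000)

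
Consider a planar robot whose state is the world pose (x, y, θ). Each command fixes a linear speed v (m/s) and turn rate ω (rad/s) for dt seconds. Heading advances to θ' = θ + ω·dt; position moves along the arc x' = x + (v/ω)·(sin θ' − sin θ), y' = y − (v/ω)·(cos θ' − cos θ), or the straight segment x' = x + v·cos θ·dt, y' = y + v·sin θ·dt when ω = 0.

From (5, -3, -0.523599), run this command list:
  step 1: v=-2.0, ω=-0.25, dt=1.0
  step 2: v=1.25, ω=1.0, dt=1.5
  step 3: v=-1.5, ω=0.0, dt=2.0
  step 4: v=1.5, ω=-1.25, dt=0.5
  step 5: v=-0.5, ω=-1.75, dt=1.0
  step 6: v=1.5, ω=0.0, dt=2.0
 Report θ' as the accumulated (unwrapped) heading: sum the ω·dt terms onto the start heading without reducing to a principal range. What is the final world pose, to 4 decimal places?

(2.9998, -6.2155, -1.6486)

step 1: θ'=-0.7736 (R=8.0000) → pose (3.4103, -1.7950, -0.7736)
step 2: θ'=0.7264 (R=1.2500) → pose (5.1139, -1.8352, 0.7264)
step 3: θ'=0.7264 (straight) → pose (2.8712, -3.8278, 0.7264)
step 4: θ'=0.1014 (R=-1.2000) → pose (3.5467, -3.5310, 0.1014)
step 5: θ'=-1.6486 (R=0.2857) → pose (3.2330, -3.2246, -1.6486)
step 6: θ'=-1.6486 (straight) → pose (2.9998, -6.2155, -1.6486)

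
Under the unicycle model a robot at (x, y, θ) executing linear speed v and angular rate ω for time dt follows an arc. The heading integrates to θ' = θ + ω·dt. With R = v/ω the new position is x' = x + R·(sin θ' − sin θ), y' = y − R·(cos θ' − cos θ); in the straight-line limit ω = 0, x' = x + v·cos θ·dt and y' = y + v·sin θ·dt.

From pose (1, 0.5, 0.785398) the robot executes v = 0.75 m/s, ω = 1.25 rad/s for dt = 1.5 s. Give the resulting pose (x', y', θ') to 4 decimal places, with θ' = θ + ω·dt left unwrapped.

(0.8534, 1.4561, 2.6604)

θ' = 0.7854 + 1.25·1.5 = 2.6604
R = v/ω = 0.75/1.25 = 0.6000
x' = 1 + 0.6000·(sin 2.6604 − sin 0.7854) = 0.8534
y' = 0.5 − 0.6000·(cos 2.6604 − cos 0.7854) = 1.4561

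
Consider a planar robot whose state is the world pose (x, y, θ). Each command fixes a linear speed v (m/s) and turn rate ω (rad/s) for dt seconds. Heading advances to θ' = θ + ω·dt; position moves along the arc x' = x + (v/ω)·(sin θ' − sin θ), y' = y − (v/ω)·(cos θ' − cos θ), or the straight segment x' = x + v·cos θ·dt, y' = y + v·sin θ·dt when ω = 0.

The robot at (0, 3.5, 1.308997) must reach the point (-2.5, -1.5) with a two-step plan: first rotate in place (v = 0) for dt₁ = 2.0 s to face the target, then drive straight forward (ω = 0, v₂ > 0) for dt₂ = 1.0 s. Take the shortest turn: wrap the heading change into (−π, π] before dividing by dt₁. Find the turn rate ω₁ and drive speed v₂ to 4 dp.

ω₁ = 1.4699, v₂ = 5.5902

heading to target = atan2(-1.5−3.5, -2.5−0) = -2.0344
Δθ = wrap(-2.0344 − 1.3090) = 2.9397; ω₁ = Δθ/dt₁ = 1.4699
distance = √((-2.5−0)² + (-1.5−3.5)²) = 5.5902; v₂ = distance/dt₂ = 5.5902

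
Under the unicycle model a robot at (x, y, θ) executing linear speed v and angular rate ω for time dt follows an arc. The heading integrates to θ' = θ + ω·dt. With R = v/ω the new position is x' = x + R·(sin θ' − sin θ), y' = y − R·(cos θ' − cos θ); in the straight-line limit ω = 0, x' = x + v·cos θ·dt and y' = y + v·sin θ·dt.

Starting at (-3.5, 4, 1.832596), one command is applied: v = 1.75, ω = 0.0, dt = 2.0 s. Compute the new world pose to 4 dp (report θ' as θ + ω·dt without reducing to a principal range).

θ' = 1.8326 + 0.0·2.0 = 1.8326
ω = 0 → straight: x' = -3.5 + 1.75·cos(1.8326)·2.0 = -4.4059
y' = 4 + 1.75·sin(1.8326)·2.0 = 7.3807

(-4.4059, 7.3807, 1.8326)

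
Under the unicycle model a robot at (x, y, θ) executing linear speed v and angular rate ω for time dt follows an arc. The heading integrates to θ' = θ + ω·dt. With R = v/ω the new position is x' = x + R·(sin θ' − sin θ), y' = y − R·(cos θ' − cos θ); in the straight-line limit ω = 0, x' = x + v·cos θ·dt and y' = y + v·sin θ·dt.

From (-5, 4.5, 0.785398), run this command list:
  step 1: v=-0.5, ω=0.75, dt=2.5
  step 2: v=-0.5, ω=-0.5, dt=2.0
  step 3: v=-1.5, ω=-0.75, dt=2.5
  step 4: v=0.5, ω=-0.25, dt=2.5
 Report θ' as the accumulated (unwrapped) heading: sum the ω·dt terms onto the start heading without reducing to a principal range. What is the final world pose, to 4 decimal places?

(-5.6591, -0.1110, -0.8396)

step 1: θ'=2.6604 (R=-0.6667) → pose (-4.8372, 3.4376, 2.6604)
step 2: θ'=1.6604 (R=1.0000) → pose (-4.3040, 2.6407, 1.6604)
step 3: θ'=-0.2146 (R=2.0000) → pose (-6.7219, 0.5076, -0.2146)
step 4: θ'=-0.8396 (R=-2.0000) → pose (-5.6591, -0.1110, -0.8396)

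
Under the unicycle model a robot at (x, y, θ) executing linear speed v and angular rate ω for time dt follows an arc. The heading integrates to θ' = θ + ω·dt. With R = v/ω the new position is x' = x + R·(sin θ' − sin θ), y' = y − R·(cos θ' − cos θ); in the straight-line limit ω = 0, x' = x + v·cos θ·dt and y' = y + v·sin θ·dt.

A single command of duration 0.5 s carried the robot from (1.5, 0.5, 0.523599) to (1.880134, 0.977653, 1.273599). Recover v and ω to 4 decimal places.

Δθ = 1.273599 − 0.523599 = 0.750000
ω = Δθ/dt = 0.750000/0.5 = 1.5000
R = −Δy/(cos θ' − cos θ) = 0.8333
v = R·ω = 0.8333·1.5000 = 1.2500

v = 1.2500, ω = 1.5000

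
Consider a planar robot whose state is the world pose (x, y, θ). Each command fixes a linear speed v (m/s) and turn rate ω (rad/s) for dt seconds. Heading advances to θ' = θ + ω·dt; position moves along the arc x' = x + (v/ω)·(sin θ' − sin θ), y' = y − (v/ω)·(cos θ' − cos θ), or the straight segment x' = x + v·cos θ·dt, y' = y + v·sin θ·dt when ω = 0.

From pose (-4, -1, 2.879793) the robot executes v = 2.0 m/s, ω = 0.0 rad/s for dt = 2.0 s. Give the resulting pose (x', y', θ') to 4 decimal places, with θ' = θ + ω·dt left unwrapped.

(-7.8637, 0.0353, 2.8798)

θ' = 2.8798 + 0.0·2.0 = 2.8798
ω = 0 → straight: x' = -4 + 2.0·cos(2.8798)·2.0 = -7.8637
y' = -1 + 2.0·sin(2.8798)·2.0 = 0.0353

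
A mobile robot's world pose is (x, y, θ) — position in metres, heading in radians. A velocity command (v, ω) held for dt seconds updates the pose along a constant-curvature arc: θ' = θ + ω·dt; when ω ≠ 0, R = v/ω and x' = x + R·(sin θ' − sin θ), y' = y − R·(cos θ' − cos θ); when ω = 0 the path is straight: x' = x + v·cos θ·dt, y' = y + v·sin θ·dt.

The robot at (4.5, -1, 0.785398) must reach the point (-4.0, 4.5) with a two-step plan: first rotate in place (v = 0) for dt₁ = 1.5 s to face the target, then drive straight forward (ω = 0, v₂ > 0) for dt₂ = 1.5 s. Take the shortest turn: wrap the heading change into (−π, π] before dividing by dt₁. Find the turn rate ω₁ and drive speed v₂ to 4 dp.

ω₁ = 1.1879, v₂ = 6.7495

heading to target = atan2(4.5−-1, -4−4.5) = 2.5673
Δθ = wrap(2.5673 − 0.7854) = 1.7819; ω₁ = Δθ/dt₁ = 1.1879
distance = √((-4−4.5)² + (4.5−-1)²) = 10.1242; v₂ = distance/dt₂ = 6.7495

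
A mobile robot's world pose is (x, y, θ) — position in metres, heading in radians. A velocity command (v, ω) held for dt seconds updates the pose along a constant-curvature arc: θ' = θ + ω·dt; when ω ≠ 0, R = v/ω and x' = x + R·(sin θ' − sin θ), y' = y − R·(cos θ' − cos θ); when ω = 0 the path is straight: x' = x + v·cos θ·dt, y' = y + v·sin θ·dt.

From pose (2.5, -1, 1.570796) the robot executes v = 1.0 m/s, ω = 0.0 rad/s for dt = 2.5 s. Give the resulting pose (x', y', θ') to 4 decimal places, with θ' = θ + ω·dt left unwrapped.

(2.5000, 1.5000, 1.5708)

θ' = 1.5708 + 0.0·2.5 = 1.5708
ω = 0 → straight: x' = 2.5 + 1.0·cos(1.5708)·2.5 = 2.5000
y' = -1 + 1.0·sin(1.5708)·2.5 = 1.5000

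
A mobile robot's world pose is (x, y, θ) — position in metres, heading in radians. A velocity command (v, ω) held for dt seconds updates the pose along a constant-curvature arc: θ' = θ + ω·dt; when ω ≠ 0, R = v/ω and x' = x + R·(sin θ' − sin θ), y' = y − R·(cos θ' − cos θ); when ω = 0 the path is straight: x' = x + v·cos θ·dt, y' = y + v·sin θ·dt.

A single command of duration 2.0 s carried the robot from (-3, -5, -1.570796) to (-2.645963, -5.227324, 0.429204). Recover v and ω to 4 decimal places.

v = 0.2500, ω = 1.0000

Δθ = 0.429204 − -1.570796 = 2.000000
ω = Δθ/dt = 2.000000/2.0 = 1.0000
R = Δx/(sin θ' − sin θ) = 0.2500
v = R·ω = 0.2500·1.0000 = 0.2500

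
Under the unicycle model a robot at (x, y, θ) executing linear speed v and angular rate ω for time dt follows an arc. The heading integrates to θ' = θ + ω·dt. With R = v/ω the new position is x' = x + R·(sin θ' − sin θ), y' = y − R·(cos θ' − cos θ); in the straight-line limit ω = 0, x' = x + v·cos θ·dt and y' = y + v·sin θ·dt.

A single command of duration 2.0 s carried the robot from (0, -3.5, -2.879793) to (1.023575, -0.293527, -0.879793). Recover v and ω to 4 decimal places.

v = -2.0000, ω = 1.0000

Δθ = -0.879793 − -2.879793 = 2.000000
ω = Δθ/dt = 2.000000/2.0 = 1.0000
R = −Δy/(cos θ' − cos θ) = -2.0000
v = R·ω = -2.0000·1.0000 = -2.0000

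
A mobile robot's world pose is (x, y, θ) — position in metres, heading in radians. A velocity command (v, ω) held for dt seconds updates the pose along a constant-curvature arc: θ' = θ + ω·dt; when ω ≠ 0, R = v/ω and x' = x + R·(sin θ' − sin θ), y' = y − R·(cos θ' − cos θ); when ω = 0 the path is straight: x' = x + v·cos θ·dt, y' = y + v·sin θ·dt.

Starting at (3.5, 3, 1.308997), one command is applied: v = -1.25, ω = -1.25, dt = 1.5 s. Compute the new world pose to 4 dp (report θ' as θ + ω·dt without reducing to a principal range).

(1.9978, 2.4148, -0.5660)

θ' = 1.3090 + -1.25·1.5 = -0.5660
R = v/ω = -1.25/-1.25 = 1.0000
x' = 3.5 + 1.0000·(sin -0.5660 − sin 1.3090) = 1.9978
y' = 3 − 1.0000·(cos -0.5660 − cos 1.3090) = 2.4148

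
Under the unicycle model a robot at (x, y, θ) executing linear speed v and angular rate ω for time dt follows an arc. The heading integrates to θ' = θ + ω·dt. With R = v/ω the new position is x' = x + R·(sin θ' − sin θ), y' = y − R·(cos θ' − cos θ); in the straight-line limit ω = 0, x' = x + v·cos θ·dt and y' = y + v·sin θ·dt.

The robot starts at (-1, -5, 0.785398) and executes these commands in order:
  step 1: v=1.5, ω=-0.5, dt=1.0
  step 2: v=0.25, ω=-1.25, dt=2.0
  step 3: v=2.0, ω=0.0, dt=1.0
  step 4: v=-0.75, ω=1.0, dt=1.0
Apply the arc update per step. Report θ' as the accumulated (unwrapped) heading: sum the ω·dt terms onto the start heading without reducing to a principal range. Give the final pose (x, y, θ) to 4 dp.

(-0.6045, -5.4425, -1.2146)

step 1: θ'=0.2854 (R=-3.0000) → pose (0.2767, -4.2427, 0.2854)
step 2: θ'=-2.2146 (R=-0.2000) → pose (0.4930, -4.5546, -2.2146)
step 3: θ'=-2.2146 (straight) → pose (-0.7075, -6.1543, -2.2146)
step 4: θ'=-1.2146 (R=-0.7500) → pose (-0.6045, -5.4425, -1.2146)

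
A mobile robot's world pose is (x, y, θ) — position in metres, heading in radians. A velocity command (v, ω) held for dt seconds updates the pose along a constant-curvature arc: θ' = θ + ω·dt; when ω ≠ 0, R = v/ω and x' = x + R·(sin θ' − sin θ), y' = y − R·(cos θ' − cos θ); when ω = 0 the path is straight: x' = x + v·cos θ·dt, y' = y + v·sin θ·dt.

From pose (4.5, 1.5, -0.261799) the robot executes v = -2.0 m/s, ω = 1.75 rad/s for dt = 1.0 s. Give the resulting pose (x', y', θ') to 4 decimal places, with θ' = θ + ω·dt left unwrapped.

θ' = -0.2618 + 1.75·1.0 = 1.4882
R = v/ω = -2.0/1.75 = -1.1429
x' = 4.5 + -1.1429·(sin 1.4882 − sin -0.2618) = 3.0652
y' = 1.5 − -1.1429·(cos 1.4882 − cos -0.2618) = 0.4904

(3.0652, 0.4904, 1.4882)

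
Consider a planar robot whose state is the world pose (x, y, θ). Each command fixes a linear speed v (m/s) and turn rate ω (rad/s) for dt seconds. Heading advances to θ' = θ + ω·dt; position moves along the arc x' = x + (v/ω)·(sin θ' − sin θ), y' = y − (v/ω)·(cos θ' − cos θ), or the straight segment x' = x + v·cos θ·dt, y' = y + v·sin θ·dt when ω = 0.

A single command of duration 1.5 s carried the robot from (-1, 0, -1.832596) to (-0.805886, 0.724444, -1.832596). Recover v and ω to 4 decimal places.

Δθ = -1.832596 − -1.832596 = 0.000000
ω = Δθ/dt = 0.000000/1.5 = 0.0000
ω = 0 → v = (Δx·cos θ + Δy·sin θ)/dt = -0.5000

v = -0.5000, ω = 0.0000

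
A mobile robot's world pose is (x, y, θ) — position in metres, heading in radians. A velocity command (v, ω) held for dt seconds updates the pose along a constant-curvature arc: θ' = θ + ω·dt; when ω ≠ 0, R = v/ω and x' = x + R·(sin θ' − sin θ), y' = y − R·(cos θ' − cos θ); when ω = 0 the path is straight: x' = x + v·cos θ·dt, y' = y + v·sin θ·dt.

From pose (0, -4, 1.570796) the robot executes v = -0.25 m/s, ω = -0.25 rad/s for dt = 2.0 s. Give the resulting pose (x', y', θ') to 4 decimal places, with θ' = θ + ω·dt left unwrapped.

(-0.1224, -4.4794, 1.0708)

θ' = 1.5708 + -0.25·2.0 = 1.0708
R = v/ω = -0.25/-0.25 = 1.0000
x' = 0 + 1.0000·(sin 1.0708 − sin 1.5708) = -0.1224
y' = -4 − 1.0000·(cos 1.0708 − cos 1.5708) = -4.4794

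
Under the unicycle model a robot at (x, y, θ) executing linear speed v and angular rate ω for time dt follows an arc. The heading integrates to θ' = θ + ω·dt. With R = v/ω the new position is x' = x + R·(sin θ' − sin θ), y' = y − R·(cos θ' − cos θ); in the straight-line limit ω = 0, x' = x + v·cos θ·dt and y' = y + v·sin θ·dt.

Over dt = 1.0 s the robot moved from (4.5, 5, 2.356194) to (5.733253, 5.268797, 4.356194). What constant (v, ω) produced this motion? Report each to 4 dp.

Δθ = 4.356194 − 2.356194 = 2.000000
ω = Δθ/dt = 2.000000/1.0 = 2.0000
R = Δx/(sin θ' − sin θ) = -0.7500
v = R·ω = -0.7500·2.0000 = -1.5000

v = -1.5000, ω = 2.0000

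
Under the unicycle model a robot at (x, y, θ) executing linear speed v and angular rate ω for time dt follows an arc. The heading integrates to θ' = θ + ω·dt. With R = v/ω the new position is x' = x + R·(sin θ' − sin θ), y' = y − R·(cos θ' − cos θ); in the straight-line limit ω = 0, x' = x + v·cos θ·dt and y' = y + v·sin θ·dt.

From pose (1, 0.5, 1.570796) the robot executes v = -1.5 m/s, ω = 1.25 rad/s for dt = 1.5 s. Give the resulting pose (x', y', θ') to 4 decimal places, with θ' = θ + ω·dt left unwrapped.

θ' = 1.5708 + 1.25·1.5 = 3.4458
R = v/ω = -1.5/1.25 = -1.2000
x' = 1 + -1.2000·(sin 3.4458 − sin 1.5708) = 2.5594
y' = 0.5 − -1.2000·(cos 3.4458 − cos 1.5708) = -0.6449

(2.5594, -0.6449, 3.4458)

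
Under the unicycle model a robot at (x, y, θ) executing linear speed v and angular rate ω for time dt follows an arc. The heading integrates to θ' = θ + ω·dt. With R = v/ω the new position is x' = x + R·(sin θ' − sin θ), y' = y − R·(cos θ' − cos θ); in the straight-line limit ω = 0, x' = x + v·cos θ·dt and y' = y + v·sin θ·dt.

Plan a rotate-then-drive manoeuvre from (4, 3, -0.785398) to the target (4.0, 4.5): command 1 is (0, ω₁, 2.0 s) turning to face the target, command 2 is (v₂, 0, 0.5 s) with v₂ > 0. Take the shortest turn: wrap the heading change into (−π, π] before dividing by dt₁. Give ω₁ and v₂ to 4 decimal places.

ω₁ = 1.1781, v₂ = 3.0000

heading to target = atan2(4.5−3, 4−4) = 1.5708
Δθ = wrap(1.5708 − -0.7854) = 2.3562; ω₁ = Δθ/dt₁ = 1.1781
distance = √((4−4)² + (4.5−3)²) = 1.5000; v₂ = distance/dt₂ = 3.0000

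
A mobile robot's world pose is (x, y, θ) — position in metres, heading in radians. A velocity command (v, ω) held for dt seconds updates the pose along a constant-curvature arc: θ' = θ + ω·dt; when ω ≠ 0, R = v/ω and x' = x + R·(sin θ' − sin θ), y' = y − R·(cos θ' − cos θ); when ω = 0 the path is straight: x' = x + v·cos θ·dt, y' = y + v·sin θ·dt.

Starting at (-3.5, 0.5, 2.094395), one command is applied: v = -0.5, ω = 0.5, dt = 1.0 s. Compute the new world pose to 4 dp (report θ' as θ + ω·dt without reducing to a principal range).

(-3.1543, 0.1460, 2.5944)

θ' = 2.0944 + 0.5·1.0 = 2.5944
R = v/ω = -0.5/0.5 = -1.0000
x' = -3.5 + -1.0000·(sin 2.5944 − sin 2.0944) = -3.1543
y' = 0.5 − -1.0000·(cos 2.5944 − cos 2.0944) = 0.1460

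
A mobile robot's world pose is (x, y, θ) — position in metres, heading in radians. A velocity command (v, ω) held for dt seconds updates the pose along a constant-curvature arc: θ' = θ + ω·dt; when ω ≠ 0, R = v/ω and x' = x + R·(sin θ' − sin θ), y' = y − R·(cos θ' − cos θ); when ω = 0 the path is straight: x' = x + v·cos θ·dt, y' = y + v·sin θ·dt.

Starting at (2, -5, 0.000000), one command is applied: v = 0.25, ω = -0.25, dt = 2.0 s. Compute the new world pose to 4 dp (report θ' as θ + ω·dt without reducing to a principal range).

θ' = 0.0000 + -0.25·2.0 = -0.5000
R = v/ω = 0.25/-0.25 = -1.0000
x' = 2 + -1.0000·(sin -0.5000 − sin 0.0000) = 2.4794
y' = -5 − -1.0000·(cos -0.5000 − cos 0.0000) = -5.1224

(2.4794, -5.1224, -0.5000)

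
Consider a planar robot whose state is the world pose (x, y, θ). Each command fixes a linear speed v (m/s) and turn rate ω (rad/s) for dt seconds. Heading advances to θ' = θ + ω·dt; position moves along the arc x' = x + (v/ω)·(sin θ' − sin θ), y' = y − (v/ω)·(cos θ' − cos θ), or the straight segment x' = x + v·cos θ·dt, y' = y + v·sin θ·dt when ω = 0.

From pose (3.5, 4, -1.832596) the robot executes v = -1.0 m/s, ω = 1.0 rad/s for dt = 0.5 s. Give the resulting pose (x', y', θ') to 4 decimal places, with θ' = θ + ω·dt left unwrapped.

(3.5058, 4.4948, -1.3326)

θ' = -1.8326 + 1.0·0.5 = -1.3326
R = v/ω = -1.0/1.0 = -1.0000
x' = 3.5 + -1.0000·(sin -1.3326 − sin -1.8326) = 3.5058
y' = 4 − -1.0000·(cos -1.3326 − cos -1.8326) = 4.4948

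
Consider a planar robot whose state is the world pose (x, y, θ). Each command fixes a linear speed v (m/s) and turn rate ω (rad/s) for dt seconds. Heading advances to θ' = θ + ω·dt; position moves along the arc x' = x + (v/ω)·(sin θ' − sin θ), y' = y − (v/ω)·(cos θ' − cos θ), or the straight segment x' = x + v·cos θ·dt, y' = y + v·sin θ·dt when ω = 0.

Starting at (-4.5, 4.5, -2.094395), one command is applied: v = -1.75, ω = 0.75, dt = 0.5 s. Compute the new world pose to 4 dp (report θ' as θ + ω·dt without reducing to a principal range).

(-4.2131, 5.3212, -1.7194)

θ' = -2.0944 + 0.75·0.5 = -1.7194
R = v/ω = -1.75/0.75 = -2.3333
x' = -4.5 + -2.3333·(sin -1.7194 − sin -2.0944) = -4.2131
y' = 4.5 − -2.3333·(cos -1.7194 − cos -2.0944) = 5.3212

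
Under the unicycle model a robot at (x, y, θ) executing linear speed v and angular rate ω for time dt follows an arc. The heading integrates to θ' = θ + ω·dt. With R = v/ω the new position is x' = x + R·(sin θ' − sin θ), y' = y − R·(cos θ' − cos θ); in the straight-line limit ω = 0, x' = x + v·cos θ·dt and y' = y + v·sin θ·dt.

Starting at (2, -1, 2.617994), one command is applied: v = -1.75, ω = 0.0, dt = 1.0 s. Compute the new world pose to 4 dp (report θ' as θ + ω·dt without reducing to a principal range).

(3.5155, -1.8750, 2.6180)

θ' = 2.6180 + 0.0·1.0 = 2.6180
ω = 0 → straight: x' = 2 + -1.75·cos(2.6180)·1.0 = 3.5155
y' = -1 + -1.75·sin(2.6180)·1.0 = -1.8750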